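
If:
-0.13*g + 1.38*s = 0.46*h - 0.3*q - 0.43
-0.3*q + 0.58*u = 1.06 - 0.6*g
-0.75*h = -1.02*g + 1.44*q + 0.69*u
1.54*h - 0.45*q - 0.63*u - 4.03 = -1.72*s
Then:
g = 1.88528728420937 - 1.78565509348629*u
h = 2.10848753516077 - 0.20357536815399*u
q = 0.237241235085397 - 1.63797685363926*u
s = 0.120009583034582*u + 0.517260320721416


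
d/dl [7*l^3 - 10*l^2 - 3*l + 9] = 21*l^2 - 20*l - 3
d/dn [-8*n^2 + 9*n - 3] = 9 - 16*n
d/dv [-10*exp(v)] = -10*exp(v)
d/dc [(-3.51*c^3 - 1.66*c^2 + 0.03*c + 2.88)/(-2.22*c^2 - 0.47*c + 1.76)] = (7.7922*c^4 + 3.2994*c^3 - 17.686*c^2 + 6.944*c + 1.4064)/(4.9284*c^4 + 2.0868*c^3 - 7.5935*c^2 - 1.6544*c + 3.0976)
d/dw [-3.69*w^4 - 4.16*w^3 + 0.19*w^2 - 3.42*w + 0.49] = -14.76*w^3 - 12.48*w^2 + 0.38*w - 3.42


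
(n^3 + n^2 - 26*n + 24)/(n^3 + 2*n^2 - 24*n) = (n - 1)/n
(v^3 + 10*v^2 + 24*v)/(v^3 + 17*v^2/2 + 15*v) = 2*(v + 4)/(2*v + 5)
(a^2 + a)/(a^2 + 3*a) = (a + 1)/(a + 3)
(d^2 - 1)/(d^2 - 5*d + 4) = (d + 1)/(d - 4)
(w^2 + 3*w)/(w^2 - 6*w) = (w + 3)/(w - 6)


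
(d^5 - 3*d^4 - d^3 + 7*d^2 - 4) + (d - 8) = d^5 - 3*d^4 - d^3 + 7*d^2 + d - 12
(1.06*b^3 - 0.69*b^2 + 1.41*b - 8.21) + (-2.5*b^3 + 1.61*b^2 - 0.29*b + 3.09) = -1.44*b^3 + 0.92*b^2 + 1.12*b - 5.12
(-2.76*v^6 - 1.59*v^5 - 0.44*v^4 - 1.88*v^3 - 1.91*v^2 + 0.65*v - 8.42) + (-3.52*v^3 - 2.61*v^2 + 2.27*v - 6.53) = -2.76*v^6 - 1.59*v^5 - 0.44*v^4 - 5.4*v^3 - 4.52*v^2 + 2.92*v - 14.95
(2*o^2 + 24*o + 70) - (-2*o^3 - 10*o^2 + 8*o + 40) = 2*o^3 + 12*o^2 + 16*o + 30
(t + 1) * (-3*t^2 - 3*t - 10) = -3*t^3 - 6*t^2 - 13*t - 10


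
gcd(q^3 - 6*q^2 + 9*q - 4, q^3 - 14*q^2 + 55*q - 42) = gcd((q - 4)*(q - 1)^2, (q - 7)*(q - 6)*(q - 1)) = q - 1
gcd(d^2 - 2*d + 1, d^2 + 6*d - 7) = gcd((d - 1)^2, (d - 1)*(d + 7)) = d - 1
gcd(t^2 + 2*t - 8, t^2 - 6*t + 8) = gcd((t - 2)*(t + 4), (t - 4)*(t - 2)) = t - 2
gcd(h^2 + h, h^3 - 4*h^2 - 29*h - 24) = h + 1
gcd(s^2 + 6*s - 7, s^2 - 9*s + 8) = s - 1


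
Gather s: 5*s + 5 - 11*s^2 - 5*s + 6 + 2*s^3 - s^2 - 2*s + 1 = 2*s^3 - 12*s^2 - 2*s + 12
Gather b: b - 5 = b - 5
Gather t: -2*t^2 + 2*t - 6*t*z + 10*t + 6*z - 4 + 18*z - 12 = -2*t^2 + t*(12 - 6*z) + 24*z - 16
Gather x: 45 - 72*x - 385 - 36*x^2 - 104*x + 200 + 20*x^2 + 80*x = -16*x^2 - 96*x - 140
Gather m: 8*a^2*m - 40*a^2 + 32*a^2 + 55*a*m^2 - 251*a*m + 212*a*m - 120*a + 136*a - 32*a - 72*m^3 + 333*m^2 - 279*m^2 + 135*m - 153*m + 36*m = -8*a^2 - 16*a - 72*m^3 + m^2*(55*a + 54) + m*(8*a^2 - 39*a + 18)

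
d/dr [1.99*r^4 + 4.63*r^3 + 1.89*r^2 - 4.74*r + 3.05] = 7.96*r^3 + 13.89*r^2 + 3.78*r - 4.74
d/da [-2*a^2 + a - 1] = 1 - 4*a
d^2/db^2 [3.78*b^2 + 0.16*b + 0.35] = 7.56000000000000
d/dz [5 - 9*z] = -9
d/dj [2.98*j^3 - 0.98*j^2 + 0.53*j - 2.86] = 8.94*j^2 - 1.96*j + 0.53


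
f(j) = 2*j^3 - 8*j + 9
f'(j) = 6*j^2 - 8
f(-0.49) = 12.68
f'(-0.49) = -6.56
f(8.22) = 1054.06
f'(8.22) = 397.41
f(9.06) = 1423.87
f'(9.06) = 484.50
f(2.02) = 9.32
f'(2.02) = 16.48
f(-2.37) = 1.34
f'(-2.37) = 25.70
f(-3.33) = -38.21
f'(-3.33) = 58.53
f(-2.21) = 5.09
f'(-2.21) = 21.30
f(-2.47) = -1.38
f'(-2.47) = 28.61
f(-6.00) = -375.00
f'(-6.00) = 208.00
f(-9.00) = -1377.00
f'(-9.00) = 478.00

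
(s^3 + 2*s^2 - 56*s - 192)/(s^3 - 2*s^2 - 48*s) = (s + 4)/s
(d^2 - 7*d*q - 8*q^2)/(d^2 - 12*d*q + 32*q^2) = (-d - q)/(-d + 4*q)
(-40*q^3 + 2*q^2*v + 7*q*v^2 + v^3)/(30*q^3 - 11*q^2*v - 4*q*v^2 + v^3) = (-20*q^2 - 9*q*v - v^2)/(15*q^2 + 2*q*v - v^2)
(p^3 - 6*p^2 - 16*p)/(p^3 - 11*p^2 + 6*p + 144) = p*(p + 2)/(p^2 - 3*p - 18)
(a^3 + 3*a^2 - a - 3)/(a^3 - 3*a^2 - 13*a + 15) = (a + 1)/(a - 5)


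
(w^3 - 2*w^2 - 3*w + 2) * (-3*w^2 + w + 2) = -3*w^5 + 7*w^4 + 9*w^3 - 13*w^2 - 4*w + 4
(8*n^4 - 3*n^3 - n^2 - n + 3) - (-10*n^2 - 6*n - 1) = 8*n^4 - 3*n^3 + 9*n^2 + 5*n + 4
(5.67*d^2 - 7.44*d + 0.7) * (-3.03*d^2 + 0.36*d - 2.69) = -17.1801*d^4 + 24.5844*d^3 - 20.0517*d^2 + 20.2656*d - 1.883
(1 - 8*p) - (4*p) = 1 - 12*p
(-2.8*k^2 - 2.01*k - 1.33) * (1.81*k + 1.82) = -5.068*k^3 - 8.7341*k^2 - 6.0655*k - 2.4206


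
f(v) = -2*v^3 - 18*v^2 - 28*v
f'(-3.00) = 26.00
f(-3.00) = -24.00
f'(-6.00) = -28.00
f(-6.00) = -48.00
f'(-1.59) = 14.07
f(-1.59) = 7.05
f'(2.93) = -184.99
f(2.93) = -286.88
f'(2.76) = -173.07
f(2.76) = -256.45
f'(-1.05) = 3.18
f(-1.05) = 11.87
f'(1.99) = -123.40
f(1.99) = -142.76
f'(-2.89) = 25.93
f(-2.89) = -21.14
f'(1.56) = -98.76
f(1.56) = -95.08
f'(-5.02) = 1.52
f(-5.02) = -60.04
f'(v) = -6*v^2 - 36*v - 28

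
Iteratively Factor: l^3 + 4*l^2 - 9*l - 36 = (l - 3)*(l^2 + 7*l + 12) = (l - 3)*(l + 3)*(l + 4)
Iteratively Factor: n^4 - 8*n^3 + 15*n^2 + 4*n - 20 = (n - 2)*(n^3 - 6*n^2 + 3*n + 10) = (n - 2)*(n + 1)*(n^2 - 7*n + 10) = (n - 2)^2*(n + 1)*(n - 5)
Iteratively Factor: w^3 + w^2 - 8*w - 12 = (w + 2)*(w^2 - w - 6) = (w - 3)*(w + 2)*(w + 2)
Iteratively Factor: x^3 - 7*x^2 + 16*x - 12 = (x - 2)*(x^2 - 5*x + 6) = (x - 3)*(x - 2)*(x - 2)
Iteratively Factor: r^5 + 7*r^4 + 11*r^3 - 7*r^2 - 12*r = (r + 4)*(r^4 + 3*r^3 - r^2 - 3*r) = r*(r + 4)*(r^3 + 3*r^2 - r - 3) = r*(r - 1)*(r + 4)*(r^2 + 4*r + 3) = r*(r - 1)*(r + 1)*(r + 4)*(r + 3)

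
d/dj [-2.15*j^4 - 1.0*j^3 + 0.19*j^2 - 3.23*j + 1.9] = -8.6*j^3 - 3.0*j^2 + 0.38*j - 3.23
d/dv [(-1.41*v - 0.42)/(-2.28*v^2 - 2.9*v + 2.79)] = (3.2148*v^2 + 4.089*v - (1.41*v + 0.42)*(4.56*v + 2.9) - 3.9339)/(2.28*v^2 + 2.9*v - 2.79)^2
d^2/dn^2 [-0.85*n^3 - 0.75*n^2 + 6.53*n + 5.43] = -5.1*n - 1.5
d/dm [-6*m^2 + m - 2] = 1 - 12*m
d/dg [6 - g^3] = -3*g^2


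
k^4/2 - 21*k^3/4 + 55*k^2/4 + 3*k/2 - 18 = (k/2 + 1/2)*(k - 6)*(k - 4)*(k - 3/2)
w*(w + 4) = w^2 + 4*w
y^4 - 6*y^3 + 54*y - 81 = (y - 3)^3*(y + 3)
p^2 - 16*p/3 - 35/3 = (p - 7)*(p + 5/3)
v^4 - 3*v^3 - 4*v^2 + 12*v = v*(v - 3)*(v - 2)*(v + 2)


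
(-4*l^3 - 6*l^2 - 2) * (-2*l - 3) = 8*l^4 + 24*l^3 + 18*l^2 + 4*l + 6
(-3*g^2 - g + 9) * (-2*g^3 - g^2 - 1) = 6*g^5 + 5*g^4 - 17*g^3 - 6*g^2 + g - 9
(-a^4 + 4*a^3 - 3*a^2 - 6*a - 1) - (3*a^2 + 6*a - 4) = -a^4 + 4*a^3 - 6*a^2 - 12*a + 3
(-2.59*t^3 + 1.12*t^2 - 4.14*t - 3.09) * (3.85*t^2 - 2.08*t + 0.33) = -9.9715*t^5 + 9.6992*t^4 - 19.1233*t^3 - 2.9157*t^2 + 5.061*t - 1.0197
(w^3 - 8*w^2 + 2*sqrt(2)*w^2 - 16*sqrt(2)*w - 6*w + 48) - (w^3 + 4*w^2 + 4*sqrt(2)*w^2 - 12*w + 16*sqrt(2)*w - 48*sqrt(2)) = -12*w^2 - 2*sqrt(2)*w^2 - 32*sqrt(2)*w + 6*w + 48 + 48*sqrt(2)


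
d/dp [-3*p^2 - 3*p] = -6*p - 3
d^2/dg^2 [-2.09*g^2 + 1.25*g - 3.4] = -4.18000000000000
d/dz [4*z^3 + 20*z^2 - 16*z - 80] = 12*z^2 + 40*z - 16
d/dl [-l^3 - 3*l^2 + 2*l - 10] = -3*l^2 - 6*l + 2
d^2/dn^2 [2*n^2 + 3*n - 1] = 4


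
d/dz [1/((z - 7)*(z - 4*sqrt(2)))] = ((7 - z)*(z - 4*sqrt(2))^2 + (-z + 4*sqrt(2))*(z - 7)^2)/((z - 7)^3*(z - 4*sqrt(2))^3)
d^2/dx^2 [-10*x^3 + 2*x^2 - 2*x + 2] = 4 - 60*x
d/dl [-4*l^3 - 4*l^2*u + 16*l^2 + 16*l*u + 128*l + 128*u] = -12*l^2 - 8*l*u + 32*l + 16*u + 128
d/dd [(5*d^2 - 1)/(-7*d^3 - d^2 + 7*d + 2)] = (35*d^4 + 14*d^2 + 18*d + 7)/(49*d^6 + 14*d^5 - 97*d^4 - 42*d^3 + 45*d^2 + 28*d + 4)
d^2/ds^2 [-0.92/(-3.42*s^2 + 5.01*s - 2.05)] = (-21.521376*s^2 + 31.526928*s + 0.92*(6.84*s - 5.01)*(13.68*s - 10.02) - 12.90024)/(3.42*s^2 - 5.01*s + 2.05)^3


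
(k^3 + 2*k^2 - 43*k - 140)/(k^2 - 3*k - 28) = k + 5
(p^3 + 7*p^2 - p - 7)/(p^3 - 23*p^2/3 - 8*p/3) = 3*(-p^3 - 7*p^2 + p + 7)/(p*(-3*p^2 + 23*p + 8))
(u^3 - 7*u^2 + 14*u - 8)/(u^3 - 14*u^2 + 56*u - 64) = (u - 1)/(u - 8)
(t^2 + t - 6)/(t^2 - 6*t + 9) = (t^2 + t - 6)/(t^2 - 6*t + 9)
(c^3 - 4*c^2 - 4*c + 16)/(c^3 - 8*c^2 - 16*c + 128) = (c^2 - 4)/(c^2 - 4*c - 32)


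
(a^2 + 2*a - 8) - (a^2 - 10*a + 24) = 12*a - 32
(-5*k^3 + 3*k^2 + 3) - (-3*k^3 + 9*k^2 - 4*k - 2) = -2*k^3 - 6*k^2 + 4*k + 5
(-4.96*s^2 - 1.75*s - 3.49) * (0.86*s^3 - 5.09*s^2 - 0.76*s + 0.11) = -4.2656*s^5 + 23.7414*s^4 + 9.6757*s^3 + 18.5485*s^2 + 2.4599*s - 0.3839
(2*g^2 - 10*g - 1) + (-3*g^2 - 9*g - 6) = -g^2 - 19*g - 7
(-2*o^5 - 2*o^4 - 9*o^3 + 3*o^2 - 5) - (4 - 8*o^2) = -2*o^5 - 2*o^4 - 9*o^3 + 11*o^2 - 9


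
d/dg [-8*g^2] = -16*g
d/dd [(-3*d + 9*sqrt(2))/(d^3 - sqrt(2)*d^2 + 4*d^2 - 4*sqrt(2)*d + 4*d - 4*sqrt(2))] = 6*(d^2 - 5*sqrt(2)*d - 2*sqrt(2) + 6)/(d^5 - 2*sqrt(2)*d^4 + 6*d^4 - 12*sqrt(2)*d^3 + 14*d^3 - 24*sqrt(2)*d^2 + 20*d^2 - 16*sqrt(2)*d + 24*d + 16)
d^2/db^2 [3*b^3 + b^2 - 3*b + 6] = 18*b + 2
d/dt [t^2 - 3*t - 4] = 2*t - 3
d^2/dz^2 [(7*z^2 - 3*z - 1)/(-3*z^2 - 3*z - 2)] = 2*(90*z^3 + 153*z^2 - 27*z - 43)/(27*z^6 + 81*z^5 + 135*z^4 + 135*z^3 + 90*z^2 + 36*z + 8)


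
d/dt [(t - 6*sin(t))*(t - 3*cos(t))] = (t - 6*sin(t))*(3*sin(t) + 1) - (t - 3*cos(t))*(6*cos(t) - 1)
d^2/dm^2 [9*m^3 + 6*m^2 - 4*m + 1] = 54*m + 12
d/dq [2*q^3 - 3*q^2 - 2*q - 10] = 6*q^2 - 6*q - 2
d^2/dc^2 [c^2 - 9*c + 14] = 2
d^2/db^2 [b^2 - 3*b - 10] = 2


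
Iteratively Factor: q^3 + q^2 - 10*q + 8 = (q + 4)*(q^2 - 3*q + 2) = (q - 1)*(q + 4)*(q - 2)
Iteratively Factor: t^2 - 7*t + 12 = (t - 4)*(t - 3)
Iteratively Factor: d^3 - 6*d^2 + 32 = (d + 2)*(d^2 - 8*d + 16) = (d - 4)*(d + 2)*(d - 4)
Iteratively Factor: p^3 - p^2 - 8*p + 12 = (p + 3)*(p^2 - 4*p + 4) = (p - 2)*(p + 3)*(p - 2)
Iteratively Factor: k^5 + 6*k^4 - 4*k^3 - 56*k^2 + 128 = (k + 4)*(k^4 + 2*k^3 - 12*k^2 - 8*k + 32) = (k + 4)^2*(k^3 - 2*k^2 - 4*k + 8) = (k - 2)*(k + 4)^2*(k^2 - 4) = (k - 2)*(k + 2)*(k + 4)^2*(k - 2)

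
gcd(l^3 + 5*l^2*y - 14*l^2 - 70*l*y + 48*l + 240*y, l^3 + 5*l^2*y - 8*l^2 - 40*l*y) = l^2 + 5*l*y - 8*l - 40*y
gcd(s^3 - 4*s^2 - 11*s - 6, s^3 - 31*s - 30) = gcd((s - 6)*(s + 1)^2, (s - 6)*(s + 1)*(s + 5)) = s^2 - 5*s - 6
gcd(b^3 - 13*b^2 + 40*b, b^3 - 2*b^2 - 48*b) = b^2 - 8*b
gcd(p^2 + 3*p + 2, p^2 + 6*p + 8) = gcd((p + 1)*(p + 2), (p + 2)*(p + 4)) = p + 2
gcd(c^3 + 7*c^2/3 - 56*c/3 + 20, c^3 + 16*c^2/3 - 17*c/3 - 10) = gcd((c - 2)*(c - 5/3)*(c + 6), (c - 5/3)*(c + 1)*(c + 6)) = c^2 + 13*c/3 - 10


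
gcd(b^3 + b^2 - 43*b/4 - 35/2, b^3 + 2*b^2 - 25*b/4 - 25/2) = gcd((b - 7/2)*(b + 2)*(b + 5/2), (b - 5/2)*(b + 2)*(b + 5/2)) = b^2 + 9*b/2 + 5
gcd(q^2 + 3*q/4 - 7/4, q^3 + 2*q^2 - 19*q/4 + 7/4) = q - 1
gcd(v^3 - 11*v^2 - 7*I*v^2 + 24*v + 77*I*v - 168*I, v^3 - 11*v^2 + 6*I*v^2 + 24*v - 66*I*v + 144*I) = v^2 - 11*v + 24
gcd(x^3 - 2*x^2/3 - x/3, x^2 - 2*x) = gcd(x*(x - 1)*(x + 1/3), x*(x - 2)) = x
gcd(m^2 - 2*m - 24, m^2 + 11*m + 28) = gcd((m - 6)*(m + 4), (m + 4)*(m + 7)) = m + 4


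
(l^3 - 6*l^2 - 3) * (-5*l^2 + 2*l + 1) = -5*l^5 + 32*l^4 - 11*l^3 + 9*l^2 - 6*l - 3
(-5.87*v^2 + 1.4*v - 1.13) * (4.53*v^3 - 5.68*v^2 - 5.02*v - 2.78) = -26.5911*v^5 + 39.6836*v^4 + 16.3965*v^3 + 15.709*v^2 + 1.7806*v + 3.1414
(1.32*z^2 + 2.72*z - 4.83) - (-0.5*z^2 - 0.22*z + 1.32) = 1.82*z^2 + 2.94*z - 6.15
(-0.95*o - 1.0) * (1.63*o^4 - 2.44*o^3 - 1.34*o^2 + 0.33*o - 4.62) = -1.5485*o^5 + 0.688*o^4 + 3.713*o^3 + 1.0265*o^2 + 4.059*o + 4.62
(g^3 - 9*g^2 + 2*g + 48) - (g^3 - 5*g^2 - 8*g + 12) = -4*g^2 + 10*g + 36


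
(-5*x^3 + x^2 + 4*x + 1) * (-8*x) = 40*x^4 - 8*x^3 - 32*x^2 - 8*x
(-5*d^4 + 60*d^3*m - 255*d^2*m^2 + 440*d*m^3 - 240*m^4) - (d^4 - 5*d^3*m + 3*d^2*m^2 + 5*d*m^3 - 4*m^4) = -6*d^4 + 65*d^3*m - 258*d^2*m^2 + 435*d*m^3 - 236*m^4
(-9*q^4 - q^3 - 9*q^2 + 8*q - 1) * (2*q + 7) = -18*q^5 - 65*q^4 - 25*q^3 - 47*q^2 + 54*q - 7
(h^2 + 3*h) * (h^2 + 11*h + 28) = h^4 + 14*h^3 + 61*h^2 + 84*h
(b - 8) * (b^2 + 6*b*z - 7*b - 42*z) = b^3 + 6*b^2*z - 15*b^2 - 90*b*z + 56*b + 336*z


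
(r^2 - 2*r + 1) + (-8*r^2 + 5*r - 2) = -7*r^2 + 3*r - 1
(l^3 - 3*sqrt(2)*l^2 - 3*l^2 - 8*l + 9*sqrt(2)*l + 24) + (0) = l^3 - 3*sqrt(2)*l^2 - 3*l^2 - 8*l + 9*sqrt(2)*l + 24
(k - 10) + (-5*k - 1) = -4*k - 11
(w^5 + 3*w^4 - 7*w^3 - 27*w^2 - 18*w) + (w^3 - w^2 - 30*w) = w^5 + 3*w^4 - 6*w^3 - 28*w^2 - 48*w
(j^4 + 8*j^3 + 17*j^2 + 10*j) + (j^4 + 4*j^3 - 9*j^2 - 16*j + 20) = 2*j^4 + 12*j^3 + 8*j^2 - 6*j + 20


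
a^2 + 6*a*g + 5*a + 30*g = (a + 5)*(a + 6*g)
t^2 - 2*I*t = t*(t - 2*I)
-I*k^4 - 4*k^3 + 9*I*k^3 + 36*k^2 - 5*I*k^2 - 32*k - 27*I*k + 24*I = (k - 8)*(k - 3*I)*(k - I)*(-I*k + I)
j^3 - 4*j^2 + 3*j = j*(j - 3)*(j - 1)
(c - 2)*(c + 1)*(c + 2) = c^3 + c^2 - 4*c - 4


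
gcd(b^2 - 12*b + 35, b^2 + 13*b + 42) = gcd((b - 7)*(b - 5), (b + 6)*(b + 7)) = 1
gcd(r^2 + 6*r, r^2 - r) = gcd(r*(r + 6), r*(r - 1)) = r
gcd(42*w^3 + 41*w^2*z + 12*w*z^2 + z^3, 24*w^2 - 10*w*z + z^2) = 1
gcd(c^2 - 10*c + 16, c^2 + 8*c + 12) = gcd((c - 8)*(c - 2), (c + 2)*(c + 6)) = 1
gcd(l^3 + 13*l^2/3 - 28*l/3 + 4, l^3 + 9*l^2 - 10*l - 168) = l + 6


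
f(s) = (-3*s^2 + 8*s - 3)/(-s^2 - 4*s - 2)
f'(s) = (8 - 6*s)/(-s^2 - 4*s - 2) + (2*s + 4)*(-3*s^2 + 8*s - 3)/(-s^2 - 4*s - 2)^2 = 2*(10*s^2 + 3*s - 14)/(s^4 + 8*s^3 + 20*s^2 + 16*s + 4)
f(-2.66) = -29.09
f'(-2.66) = 39.86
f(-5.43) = 13.81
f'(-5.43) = 5.55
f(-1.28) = -12.25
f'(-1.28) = -1.33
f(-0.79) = -20.89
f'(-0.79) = -70.54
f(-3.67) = 92.24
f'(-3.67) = 352.46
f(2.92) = 0.24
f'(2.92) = 0.32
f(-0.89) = -16.27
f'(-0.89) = -29.67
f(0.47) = -0.02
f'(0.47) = -1.23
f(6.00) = 1.02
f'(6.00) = 0.19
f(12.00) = 1.75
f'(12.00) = 0.08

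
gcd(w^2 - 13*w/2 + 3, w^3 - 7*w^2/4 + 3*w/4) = 1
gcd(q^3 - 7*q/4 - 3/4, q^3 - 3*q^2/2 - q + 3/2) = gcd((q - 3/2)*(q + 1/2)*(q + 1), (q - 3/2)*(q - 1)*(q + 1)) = q^2 - q/2 - 3/2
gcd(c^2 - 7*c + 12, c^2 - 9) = c - 3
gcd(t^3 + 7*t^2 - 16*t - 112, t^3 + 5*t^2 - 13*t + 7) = t + 7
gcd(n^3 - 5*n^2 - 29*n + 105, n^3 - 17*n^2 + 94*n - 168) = n - 7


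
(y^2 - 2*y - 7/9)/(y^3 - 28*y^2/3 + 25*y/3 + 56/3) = (y + 1/3)/(y^2 - 7*y - 8)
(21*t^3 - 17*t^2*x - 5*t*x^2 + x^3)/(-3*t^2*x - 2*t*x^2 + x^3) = (-21*t^3 + 17*t^2*x + 5*t*x^2 - x^3)/(x*(3*t^2 + 2*t*x - x^2))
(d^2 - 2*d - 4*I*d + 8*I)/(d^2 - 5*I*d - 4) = (d - 2)/(d - I)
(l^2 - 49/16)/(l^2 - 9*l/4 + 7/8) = (4*l + 7)/(2*(2*l - 1))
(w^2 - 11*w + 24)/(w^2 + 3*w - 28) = (w^2 - 11*w + 24)/(w^2 + 3*w - 28)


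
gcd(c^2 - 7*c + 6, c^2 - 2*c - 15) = 1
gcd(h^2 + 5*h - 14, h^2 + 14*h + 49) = h + 7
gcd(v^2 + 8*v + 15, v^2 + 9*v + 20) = v + 5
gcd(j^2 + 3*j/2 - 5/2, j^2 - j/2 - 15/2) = j + 5/2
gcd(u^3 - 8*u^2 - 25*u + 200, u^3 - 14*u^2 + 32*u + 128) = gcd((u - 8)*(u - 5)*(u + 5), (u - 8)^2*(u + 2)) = u - 8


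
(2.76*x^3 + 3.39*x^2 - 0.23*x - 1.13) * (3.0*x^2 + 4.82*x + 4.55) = 8.28*x^5 + 23.4732*x^4 + 28.2078*x^3 + 10.9259*x^2 - 6.4931*x - 5.1415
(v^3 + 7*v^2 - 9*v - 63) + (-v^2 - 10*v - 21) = v^3 + 6*v^2 - 19*v - 84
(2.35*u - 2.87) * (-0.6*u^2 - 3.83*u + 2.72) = -1.41*u^3 - 7.2785*u^2 + 17.3841*u - 7.8064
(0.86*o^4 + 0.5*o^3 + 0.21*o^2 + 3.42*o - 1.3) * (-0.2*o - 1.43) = -0.172*o^5 - 1.3298*o^4 - 0.757*o^3 - 0.9843*o^2 - 4.6306*o + 1.859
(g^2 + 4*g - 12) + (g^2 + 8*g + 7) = 2*g^2 + 12*g - 5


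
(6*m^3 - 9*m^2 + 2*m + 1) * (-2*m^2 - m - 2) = -12*m^5 + 12*m^4 - 7*m^3 + 14*m^2 - 5*m - 2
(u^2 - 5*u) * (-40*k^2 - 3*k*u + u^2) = -40*k^2*u^2 + 200*k^2*u - 3*k*u^3 + 15*k*u^2 + u^4 - 5*u^3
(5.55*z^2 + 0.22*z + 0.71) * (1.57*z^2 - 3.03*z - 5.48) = 8.7135*z^4 - 16.4711*z^3 - 29.9659*z^2 - 3.3569*z - 3.8908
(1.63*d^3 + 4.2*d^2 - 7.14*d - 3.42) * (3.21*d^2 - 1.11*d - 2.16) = 5.2323*d^5 + 11.6727*d^4 - 31.1022*d^3 - 12.1248*d^2 + 19.2186*d + 7.3872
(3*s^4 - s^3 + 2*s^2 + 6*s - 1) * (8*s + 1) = 24*s^5 - 5*s^4 + 15*s^3 + 50*s^2 - 2*s - 1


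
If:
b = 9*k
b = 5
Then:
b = 5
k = 5/9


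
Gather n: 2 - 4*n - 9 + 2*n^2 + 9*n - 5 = 2*n^2 + 5*n - 12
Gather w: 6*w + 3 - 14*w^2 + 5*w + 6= -14*w^2 + 11*w + 9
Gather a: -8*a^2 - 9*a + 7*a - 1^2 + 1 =-8*a^2 - 2*a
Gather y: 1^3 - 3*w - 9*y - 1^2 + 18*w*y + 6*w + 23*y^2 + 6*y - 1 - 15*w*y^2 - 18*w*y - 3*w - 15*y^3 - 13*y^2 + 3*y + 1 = -15*y^3 + y^2*(10 - 15*w)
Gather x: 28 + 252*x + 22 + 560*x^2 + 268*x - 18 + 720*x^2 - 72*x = 1280*x^2 + 448*x + 32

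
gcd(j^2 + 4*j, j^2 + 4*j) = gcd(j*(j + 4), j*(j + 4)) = j^2 + 4*j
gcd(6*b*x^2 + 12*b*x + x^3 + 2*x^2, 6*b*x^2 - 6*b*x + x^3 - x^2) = 6*b*x + x^2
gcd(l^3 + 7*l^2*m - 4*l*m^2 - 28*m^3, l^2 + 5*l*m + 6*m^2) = l + 2*m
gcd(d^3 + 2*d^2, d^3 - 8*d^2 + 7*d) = d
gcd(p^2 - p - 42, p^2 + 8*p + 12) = p + 6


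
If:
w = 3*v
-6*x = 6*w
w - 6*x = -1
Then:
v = -1/21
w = -1/7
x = 1/7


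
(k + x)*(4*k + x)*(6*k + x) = 24*k^3 + 34*k^2*x + 11*k*x^2 + x^3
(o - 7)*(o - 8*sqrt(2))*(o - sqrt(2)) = o^3 - 9*sqrt(2)*o^2 - 7*o^2 + 16*o + 63*sqrt(2)*o - 112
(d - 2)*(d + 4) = d^2 + 2*d - 8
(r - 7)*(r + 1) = r^2 - 6*r - 7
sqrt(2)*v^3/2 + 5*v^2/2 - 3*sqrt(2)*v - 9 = (v - 3*sqrt(2)/2)*(v + 3*sqrt(2))*(sqrt(2)*v/2 + 1)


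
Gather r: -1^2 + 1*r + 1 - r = 0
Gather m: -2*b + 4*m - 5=-2*b + 4*m - 5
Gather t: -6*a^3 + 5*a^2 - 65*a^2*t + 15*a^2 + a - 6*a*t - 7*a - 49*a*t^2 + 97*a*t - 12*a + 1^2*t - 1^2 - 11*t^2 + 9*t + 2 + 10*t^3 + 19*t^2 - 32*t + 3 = -6*a^3 + 20*a^2 - 18*a + 10*t^3 + t^2*(8 - 49*a) + t*(-65*a^2 + 91*a - 22) + 4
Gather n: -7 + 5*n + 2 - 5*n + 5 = 0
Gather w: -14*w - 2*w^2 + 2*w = -2*w^2 - 12*w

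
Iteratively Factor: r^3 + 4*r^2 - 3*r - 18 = (r - 2)*(r^2 + 6*r + 9) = (r - 2)*(r + 3)*(r + 3)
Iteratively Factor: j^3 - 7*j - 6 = (j + 2)*(j^2 - 2*j - 3) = (j - 3)*(j + 2)*(j + 1)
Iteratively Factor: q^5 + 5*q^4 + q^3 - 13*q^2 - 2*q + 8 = (q - 1)*(q^4 + 6*q^3 + 7*q^2 - 6*q - 8) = (q - 1)*(q + 4)*(q^3 + 2*q^2 - q - 2) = (q - 1)*(q + 2)*(q + 4)*(q^2 - 1) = (q - 1)*(q + 1)*(q + 2)*(q + 4)*(q - 1)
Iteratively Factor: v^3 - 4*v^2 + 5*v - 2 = (v - 1)*(v^2 - 3*v + 2) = (v - 1)^2*(v - 2)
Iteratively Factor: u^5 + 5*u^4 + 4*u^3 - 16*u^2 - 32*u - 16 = (u - 2)*(u^4 + 7*u^3 + 18*u^2 + 20*u + 8) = (u - 2)*(u + 2)*(u^3 + 5*u^2 + 8*u + 4) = (u - 2)*(u + 2)^2*(u^2 + 3*u + 2) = (u - 2)*(u + 1)*(u + 2)^2*(u + 2)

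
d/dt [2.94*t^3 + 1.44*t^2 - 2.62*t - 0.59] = 8.82*t^2 + 2.88*t - 2.62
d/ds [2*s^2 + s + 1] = 4*s + 1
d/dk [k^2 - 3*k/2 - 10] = 2*k - 3/2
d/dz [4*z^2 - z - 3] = 8*z - 1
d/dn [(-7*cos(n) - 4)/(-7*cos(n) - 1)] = 21*sin(n)/(7*cos(n) + 1)^2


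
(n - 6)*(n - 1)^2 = n^3 - 8*n^2 + 13*n - 6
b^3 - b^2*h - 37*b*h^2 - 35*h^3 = (b - 7*h)*(b + h)*(b + 5*h)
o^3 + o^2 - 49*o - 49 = (o - 7)*(o + 1)*(o + 7)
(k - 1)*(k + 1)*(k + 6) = k^3 + 6*k^2 - k - 6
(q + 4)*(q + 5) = q^2 + 9*q + 20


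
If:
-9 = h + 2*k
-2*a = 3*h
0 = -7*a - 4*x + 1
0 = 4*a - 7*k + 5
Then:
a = -219/10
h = 73/5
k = -59/5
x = 1543/40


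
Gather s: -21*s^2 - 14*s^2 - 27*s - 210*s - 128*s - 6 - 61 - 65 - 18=-35*s^2 - 365*s - 150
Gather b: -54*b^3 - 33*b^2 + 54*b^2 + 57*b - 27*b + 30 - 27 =-54*b^3 + 21*b^2 + 30*b + 3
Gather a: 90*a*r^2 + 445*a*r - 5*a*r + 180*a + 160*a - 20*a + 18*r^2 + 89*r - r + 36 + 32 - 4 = a*(90*r^2 + 440*r + 320) + 18*r^2 + 88*r + 64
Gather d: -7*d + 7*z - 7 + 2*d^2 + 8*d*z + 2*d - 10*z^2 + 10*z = 2*d^2 + d*(8*z - 5) - 10*z^2 + 17*z - 7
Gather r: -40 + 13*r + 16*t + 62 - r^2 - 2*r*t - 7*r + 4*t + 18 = -r^2 + r*(6 - 2*t) + 20*t + 40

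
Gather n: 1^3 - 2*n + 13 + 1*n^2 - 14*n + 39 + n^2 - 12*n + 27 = 2*n^2 - 28*n + 80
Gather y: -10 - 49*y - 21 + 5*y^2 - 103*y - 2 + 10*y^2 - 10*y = 15*y^2 - 162*y - 33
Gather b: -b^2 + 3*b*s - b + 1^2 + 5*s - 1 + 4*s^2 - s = -b^2 + b*(3*s - 1) + 4*s^2 + 4*s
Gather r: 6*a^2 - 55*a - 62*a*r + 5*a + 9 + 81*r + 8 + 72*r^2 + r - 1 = 6*a^2 - 50*a + 72*r^2 + r*(82 - 62*a) + 16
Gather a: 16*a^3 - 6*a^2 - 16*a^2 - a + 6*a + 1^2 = 16*a^3 - 22*a^2 + 5*a + 1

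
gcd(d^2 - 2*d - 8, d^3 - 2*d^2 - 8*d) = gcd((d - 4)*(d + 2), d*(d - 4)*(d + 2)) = d^2 - 2*d - 8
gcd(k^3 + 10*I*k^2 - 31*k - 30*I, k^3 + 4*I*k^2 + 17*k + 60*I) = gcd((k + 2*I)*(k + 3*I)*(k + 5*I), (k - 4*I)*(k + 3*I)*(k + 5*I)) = k^2 + 8*I*k - 15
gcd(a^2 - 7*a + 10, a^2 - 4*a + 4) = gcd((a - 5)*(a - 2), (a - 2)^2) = a - 2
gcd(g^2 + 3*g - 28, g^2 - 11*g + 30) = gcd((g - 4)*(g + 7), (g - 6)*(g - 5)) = 1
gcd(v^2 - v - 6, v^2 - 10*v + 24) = 1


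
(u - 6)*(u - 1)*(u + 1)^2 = u^4 - 5*u^3 - 7*u^2 + 5*u + 6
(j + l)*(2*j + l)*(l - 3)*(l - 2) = 2*j^2*l^2 - 10*j^2*l + 12*j^2 + 3*j*l^3 - 15*j*l^2 + 18*j*l + l^4 - 5*l^3 + 6*l^2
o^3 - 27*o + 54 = (o - 3)^2*(o + 6)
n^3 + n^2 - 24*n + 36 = (n - 3)*(n - 2)*(n + 6)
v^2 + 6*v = v*(v + 6)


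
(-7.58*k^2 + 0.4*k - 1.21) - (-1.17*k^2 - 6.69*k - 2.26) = -6.41*k^2 + 7.09*k + 1.05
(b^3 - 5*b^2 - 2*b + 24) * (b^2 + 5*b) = b^5 - 27*b^3 + 14*b^2 + 120*b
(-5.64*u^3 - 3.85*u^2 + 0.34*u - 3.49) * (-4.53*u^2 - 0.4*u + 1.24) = 25.5492*u^5 + 19.6965*u^4 - 6.9938*u^3 + 10.8997*u^2 + 1.8176*u - 4.3276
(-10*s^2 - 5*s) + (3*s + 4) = -10*s^2 - 2*s + 4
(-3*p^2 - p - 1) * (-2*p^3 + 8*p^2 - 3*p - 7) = 6*p^5 - 22*p^4 + 3*p^3 + 16*p^2 + 10*p + 7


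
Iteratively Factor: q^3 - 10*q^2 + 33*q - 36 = (q - 3)*(q^2 - 7*q + 12) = (q - 4)*(q - 3)*(q - 3)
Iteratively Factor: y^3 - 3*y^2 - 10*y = (y + 2)*(y^2 - 5*y) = y*(y + 2)*(y - 5)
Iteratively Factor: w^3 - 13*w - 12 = (w + 1)*(w^2 - w - 12) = (w + 1)*(w + 3)*(w - 4)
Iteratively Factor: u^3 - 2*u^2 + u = (u - 1)*(u^2 - u) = u*(u - 1)*(u - 1)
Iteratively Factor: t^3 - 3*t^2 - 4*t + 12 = (t - 2)*(t^2 - t - 6) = (t - 3)*(t - 2)*(t + 2)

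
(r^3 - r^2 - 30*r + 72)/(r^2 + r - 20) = (r^2 + 3*r - 18)/(r + 5)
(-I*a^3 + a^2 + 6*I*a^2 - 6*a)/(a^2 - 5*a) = (-I*a^2 + a + 6*I*a - 6)/(a - 5)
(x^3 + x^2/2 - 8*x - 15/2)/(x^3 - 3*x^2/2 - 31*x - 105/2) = (x^2 - 2*x - 3)/(x^2 - 4*x - 21)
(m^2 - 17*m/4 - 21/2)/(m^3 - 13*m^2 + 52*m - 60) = (m + 7/4)/(m^2 - 7*m + 10)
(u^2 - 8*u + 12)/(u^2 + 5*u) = (u^2 - 8*u + 12)/(u*(u + 5))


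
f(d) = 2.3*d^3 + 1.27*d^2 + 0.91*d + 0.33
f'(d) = 6.9*d^2 + 2.54*d + 0.91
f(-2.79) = -42.27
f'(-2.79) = 47.53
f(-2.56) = -32.26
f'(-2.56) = 39.63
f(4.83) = 293.51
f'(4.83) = 174.15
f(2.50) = 46.48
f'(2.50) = 50.38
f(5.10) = 343.10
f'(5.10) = 193.33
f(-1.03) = -1.77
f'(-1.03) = 5.61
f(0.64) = 2.04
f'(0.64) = 5.36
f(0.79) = 2.98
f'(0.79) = 7.22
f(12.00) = 4168.53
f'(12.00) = 1024.99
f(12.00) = 4168.53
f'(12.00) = 1024.99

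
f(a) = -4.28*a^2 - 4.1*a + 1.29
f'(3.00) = -29.78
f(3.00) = -49.53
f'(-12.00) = 98.62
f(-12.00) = -565.83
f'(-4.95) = 38.27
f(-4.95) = -83.29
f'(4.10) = -39.20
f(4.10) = -87.47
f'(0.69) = -10.01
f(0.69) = -3.58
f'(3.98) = -38.17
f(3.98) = -82.82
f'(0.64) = -9.58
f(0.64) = -3.09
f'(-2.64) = 18.50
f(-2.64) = -17.72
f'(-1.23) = 6.43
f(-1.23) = -0.14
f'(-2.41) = 16.53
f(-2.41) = -13.69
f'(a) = -8.56*a - 4.1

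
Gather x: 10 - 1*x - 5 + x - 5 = 0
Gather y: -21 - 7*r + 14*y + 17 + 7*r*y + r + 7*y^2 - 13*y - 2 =-6*r + 7*y^2 + y*(7*r + 1) - 6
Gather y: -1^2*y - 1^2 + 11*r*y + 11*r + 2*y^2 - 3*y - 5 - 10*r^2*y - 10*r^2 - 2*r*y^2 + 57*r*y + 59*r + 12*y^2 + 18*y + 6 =-10*r^2 + 70*r + y^2*(14 - 2*r) + y*(-10*r^2 + 68*r + 14)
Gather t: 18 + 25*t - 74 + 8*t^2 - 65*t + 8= 8*t^2 - 40*t - 48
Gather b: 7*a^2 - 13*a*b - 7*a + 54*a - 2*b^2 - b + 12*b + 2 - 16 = 7*a^2 + 47*a - 2*b^2 + b*(11 - 13*a) - 14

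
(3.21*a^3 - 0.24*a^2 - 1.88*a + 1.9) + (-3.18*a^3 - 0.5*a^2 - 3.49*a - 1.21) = 0.0299999999999998*a^3 - 0.74*a^2 - 5.37*a + 0.69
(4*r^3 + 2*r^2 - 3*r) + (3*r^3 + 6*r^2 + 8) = 7*r^3 + 8*r^2 - 3*r + 8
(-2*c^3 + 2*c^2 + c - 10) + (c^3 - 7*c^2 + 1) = -c^3 - 5*c^2 + c - 9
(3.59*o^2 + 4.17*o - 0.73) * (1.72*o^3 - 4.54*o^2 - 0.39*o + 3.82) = 6.1748*o^5 - 9.1262*o^4 - 21.5875*o^3 + 15.4017*o^2 + 16.2141*o - 2.7886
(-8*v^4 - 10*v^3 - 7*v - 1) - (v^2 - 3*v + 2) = -8*v^4 - 10*v^3 - v^2 - 4*v - 3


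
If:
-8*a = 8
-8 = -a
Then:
No Solution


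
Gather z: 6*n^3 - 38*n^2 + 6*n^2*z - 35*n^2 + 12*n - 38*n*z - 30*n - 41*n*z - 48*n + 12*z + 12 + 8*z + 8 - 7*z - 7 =6*n^3 - 73*n^2 - 66*n + z*(6*n^2 - 79*n + 13) + 13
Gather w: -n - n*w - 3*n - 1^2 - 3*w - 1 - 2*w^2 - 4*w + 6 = -4*n - 2*w^2 + w*(-n - 7) + 4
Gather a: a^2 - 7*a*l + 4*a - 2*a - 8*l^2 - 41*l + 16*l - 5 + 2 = a^2 + a*(2 - 7*l) - 8*l^2 - 25*l - 3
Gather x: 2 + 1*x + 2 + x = 2*x + 4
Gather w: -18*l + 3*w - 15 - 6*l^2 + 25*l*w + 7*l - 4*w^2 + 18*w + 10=-6*l^2 - 11*l - 4*w^2 + w*(25*l + 21) - 5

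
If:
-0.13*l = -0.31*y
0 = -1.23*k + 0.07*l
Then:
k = 0.135709818636648*y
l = 2.38461538461538*y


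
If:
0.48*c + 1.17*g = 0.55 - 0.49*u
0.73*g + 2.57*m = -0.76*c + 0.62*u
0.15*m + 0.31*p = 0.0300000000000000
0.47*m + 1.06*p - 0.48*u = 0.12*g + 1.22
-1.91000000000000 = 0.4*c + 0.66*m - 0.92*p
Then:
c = -2.49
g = 2.72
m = -0.75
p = 0.46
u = -2.94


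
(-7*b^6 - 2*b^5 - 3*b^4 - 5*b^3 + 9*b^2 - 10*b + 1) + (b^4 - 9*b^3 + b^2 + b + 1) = -7*b^6 - 2*b^5 - 2*b^4 - 14*b^3 + 10*b^2 - 9*b + 2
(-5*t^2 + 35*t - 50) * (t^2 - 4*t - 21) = -5*t^4 + 55*t^3 - 85*t^2 - 535*t + 1050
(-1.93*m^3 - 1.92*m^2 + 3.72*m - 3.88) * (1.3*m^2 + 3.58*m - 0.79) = -2.509*m^5 - 9.4054*m^4 - 0.512899999999999*m^3 + 9.7904*m^2 - 16.8292*m + 3.0652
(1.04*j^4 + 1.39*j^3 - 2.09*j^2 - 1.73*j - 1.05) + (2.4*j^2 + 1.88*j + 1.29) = 1.04*j^4 + 1.39*j^3 + 0.31*j^2 + 0.15*j + 0.24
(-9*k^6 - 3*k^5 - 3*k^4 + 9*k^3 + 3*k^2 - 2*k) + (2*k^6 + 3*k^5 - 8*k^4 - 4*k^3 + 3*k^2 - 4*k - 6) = -7*k^6 - 11*k^4 + 5*k^3 + 6*k^2 - 6*k - 6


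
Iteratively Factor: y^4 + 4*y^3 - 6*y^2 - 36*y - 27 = (y - 3)*(y^3 + 7*y^2 + 15*y + 9) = (y - 3)*(y + 1)*(y^2 + 6*y + 9) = (y - 3)*(y + 1)*(y + 3)*(y + 3)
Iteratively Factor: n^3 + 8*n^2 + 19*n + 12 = (n + 1)*(n^2 + 7*n + 12) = (n + 1)*(n + 3)*(n + 4)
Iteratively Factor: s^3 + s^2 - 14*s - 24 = (s + 3)*(s^2 - 2*s - 8) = (s - 4)*(s + 3)*(s + 2)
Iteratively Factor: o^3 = (o)*(o^2) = o^2*(o)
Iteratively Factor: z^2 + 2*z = (z)*(z + 2)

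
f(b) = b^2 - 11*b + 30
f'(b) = 2*b - 11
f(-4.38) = 97.36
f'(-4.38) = -19.76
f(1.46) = 16.07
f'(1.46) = -8.08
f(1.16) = 18.59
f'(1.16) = -8.68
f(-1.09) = 43.18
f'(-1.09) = -13.18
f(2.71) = 7.53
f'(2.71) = -5.58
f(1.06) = 19.46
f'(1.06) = -8.88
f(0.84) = 21.47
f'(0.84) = -9.32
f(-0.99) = 41.87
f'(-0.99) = -12.98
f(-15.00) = 420.00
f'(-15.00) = -41.00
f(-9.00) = 210.00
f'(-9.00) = -29.00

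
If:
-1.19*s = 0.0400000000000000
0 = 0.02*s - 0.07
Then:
No Solution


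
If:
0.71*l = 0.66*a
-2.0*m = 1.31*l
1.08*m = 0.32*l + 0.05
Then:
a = -0.05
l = -0.05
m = 0.03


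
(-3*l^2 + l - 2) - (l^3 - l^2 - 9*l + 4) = -l^3 - 2*l^2 + 10*l - 6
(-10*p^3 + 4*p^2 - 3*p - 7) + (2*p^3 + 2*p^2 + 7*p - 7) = -8*p^3 + 6*p^2 + 4*p - 14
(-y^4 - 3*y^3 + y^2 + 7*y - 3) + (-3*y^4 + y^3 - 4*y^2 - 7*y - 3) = -4*y^4 - 2*y^3 - 3*y^2 - 6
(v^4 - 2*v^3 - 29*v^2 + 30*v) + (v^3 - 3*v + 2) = v^4 - v^3 - 29*v^2 + 27*v + 2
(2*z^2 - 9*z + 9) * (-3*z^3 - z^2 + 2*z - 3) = -6*z^5 + 25*z^4 - 14*z^3 - 33*z^2 + 45*z - 27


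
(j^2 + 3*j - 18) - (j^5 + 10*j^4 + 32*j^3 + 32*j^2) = -j^5 - 10*j^4 - 32*j^3 - 31*j^2 + 3*j - 18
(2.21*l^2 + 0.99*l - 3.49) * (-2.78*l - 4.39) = -6.1438*l^3 - 12.4541*l^2 + 5.3561*l + 15.3211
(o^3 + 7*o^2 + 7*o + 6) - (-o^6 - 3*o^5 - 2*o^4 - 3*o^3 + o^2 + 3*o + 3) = o^6 + 3*o^5 + 2*o^4 + 4*o^3 + 6*o^2 + 4*o + 3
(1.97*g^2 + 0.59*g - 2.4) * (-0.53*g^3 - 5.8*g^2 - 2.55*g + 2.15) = -1.0441*g^5 - 11.7387*g^4 - 7.1735*g^3 + 16.651*g^2 + 7.3885*g - 5.16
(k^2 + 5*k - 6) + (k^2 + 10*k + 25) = 2*k^2 + 15*k + 19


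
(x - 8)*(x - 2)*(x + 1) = x^3 - 9*x^2 + 6*x + 16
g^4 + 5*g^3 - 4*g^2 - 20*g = g*(g - 2)*(g + 2)*(g + 5)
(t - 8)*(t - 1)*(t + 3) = t^3 - 6*t^2 - 19*t + 24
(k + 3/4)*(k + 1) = k^2 + 7*k/4 + 3/4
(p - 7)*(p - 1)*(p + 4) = p^3 - 4*p^2 - 25*p + 28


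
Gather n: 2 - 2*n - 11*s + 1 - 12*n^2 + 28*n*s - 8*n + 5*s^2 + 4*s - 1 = -12*n^2 + n*(28*s - 10) + 5*s^2 - 7*s + 2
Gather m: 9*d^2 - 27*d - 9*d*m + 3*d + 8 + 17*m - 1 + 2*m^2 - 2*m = 9*d^2 - 24*d + 2*m^2 + m*(15 - 9*d) + 7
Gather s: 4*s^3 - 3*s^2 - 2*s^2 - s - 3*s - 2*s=4*s^3 - 5*s^2 - 6*s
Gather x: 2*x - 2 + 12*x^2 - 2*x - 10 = 12*x^2 - 12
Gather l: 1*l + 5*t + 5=l + 5*t + 5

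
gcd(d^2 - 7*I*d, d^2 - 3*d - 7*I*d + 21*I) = d - 7*I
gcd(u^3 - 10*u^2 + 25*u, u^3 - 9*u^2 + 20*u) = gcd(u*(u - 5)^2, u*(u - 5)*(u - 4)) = u^2 - 5*u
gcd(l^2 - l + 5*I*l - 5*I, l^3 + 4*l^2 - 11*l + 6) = l - 1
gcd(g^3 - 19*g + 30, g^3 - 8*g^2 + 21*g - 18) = g^2 - 5*g + 6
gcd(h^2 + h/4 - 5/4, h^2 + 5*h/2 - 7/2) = h - 1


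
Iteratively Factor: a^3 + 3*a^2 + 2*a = (a)*(a^2 + 3*a + 2) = a*(a + 1)*(a + 2)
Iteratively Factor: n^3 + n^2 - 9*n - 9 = (n + 3)*(n^2 - 2*n - 3) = (n + 1)*(n + 3)*(n - 3)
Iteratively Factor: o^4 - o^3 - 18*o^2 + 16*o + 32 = (o - 4)*(o^3 + 3*o^2 - 6*o - 8) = (o - 4)*(o - 2)*(o^2 + 5*o + 4) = (o - 4)*(o - 2)*(o + 1)*(o + 4)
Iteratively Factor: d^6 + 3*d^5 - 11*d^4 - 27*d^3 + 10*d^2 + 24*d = (d + 2)*(d^5 + d^4 - 13*d^3 - d^2 + 12*d) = d*(d + 2)*(d^4 + d^3 - 13*d^2 - d + 12) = d*(d + 1)*(d + 2)*(d^3 - 13*d + 12) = d*(d + 1)*(d + 2)*(d + 4)*(d^2 - 4*d + 3) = d*(d - 3)*(d + 1)*(d + 2)*(d + 4)*(d - 1)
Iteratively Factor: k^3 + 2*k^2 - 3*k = (k - 1)*(k^2 + 3*k) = (k - 1)*(k + 3)*(k)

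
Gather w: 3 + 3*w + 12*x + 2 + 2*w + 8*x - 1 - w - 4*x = 4*w + 16*x + 4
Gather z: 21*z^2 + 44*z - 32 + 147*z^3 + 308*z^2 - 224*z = 147*z^3 + 329*z^2 - 180*z - 32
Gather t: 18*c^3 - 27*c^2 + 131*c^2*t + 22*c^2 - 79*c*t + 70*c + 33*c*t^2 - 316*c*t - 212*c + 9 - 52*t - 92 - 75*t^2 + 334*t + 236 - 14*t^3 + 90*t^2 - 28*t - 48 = 18*c^3 - 5*c^2 - 142*c - 14*t^3 + t^2*(33*c + 15) + t*(131*c^2 - 395*c + 254) + 105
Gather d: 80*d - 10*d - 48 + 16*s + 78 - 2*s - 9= 70*d + 14*s + 21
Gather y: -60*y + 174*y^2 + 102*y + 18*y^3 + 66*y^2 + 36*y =18*y^3 + 240*y^2 + 78*y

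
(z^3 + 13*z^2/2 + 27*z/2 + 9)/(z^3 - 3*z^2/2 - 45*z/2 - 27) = (z + 2)/(z - 6)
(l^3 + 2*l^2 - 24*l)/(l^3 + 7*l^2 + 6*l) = (l - 4)/(l + 1)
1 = 1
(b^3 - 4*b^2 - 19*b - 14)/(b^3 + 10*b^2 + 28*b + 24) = (b^2 - 6*b - 7)/(b^2 + 8*b + 12)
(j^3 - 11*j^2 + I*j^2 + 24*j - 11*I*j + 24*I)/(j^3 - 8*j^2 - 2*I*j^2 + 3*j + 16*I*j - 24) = (j - 3)/(j - 3*I)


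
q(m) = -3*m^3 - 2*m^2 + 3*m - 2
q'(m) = -9*m^2 - 4*m + 3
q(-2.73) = 35.94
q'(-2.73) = -53.16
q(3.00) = -92.00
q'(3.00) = -90.00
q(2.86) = -79.96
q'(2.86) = -82.06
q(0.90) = -3.11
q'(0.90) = -7.89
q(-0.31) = -3.03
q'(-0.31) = 3.38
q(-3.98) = 143.51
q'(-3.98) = -123.64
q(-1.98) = 7.51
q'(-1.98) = -24.36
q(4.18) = -243.51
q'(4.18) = -170.97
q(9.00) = -2324.00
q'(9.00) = -762.00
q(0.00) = -2.00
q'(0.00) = 3.00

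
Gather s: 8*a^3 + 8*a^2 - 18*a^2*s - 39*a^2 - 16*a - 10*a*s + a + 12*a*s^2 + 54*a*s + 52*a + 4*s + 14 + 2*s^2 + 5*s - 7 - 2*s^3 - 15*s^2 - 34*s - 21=8*a^3 - 31*a^2 + 37*a - 2*s^3 + s^2*(12*a - 13) + s*(-18*a^2 + 44*a - 25) - 14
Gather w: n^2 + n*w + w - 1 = n^2 + w*(n + 1) - 1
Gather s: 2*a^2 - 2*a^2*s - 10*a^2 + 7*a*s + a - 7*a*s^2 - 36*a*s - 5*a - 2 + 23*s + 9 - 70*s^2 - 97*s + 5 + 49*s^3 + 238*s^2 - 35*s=-8*a^2 - 4*a + 49*s^3 + s^2*(168 - 7*a) + s*(-2*a^2 - 29*a - 109) + 12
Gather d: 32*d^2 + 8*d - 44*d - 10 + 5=32*d^2 - 36*d - 5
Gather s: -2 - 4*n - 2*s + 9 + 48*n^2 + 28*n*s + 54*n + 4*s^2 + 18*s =48*n^2 + 50*n + 4*s^2 + s*(28*n + 16) + 7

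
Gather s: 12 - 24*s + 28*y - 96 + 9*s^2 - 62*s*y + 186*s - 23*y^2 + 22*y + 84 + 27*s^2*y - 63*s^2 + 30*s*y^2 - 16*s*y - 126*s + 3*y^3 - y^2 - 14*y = s^2*(27*y - 54) + s*(30*y^2 - 78*y + 36) + 3*y^3 - 24*y^2 + 36*y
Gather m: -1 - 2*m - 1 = -2*m - 2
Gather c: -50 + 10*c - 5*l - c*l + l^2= c*(10 - l) + l^2 - 5*l - 50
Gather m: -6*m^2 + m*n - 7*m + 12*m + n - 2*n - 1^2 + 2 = -6*m^2 + m*(n + 5) - n + 1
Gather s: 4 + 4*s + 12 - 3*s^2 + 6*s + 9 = -3*s^2 + 10*s + 25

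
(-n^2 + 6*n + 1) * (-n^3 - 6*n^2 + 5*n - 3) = n^5 - 42*n^3 + 27*n^2 - 13*n - 3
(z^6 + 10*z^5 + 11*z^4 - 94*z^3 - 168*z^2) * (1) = z^6 + 10*z^5 + 11*z^4 - 94*z^3 - 168*z^2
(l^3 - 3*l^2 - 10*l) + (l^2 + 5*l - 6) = l^3 - 2*l^2 - 5*l - 6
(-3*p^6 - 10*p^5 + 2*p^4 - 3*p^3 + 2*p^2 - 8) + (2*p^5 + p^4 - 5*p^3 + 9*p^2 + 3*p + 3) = -3*p^6 - 8*p^5 + 3*p^4 - 8*p^3 + 11*p^2 + 3*p - 5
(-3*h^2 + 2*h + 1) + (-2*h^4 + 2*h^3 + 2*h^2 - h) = -2*h^4 + 2*h^3 - h^2 + h + 1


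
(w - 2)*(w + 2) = w^2 - 4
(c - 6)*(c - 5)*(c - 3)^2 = c^4 - 17*c^3 + 105*c^2 - 279*c + 270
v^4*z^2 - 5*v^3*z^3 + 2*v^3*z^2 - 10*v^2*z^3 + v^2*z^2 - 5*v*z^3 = v*(v - 5*z)*(v*z + z)^2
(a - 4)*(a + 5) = a^2 + a - 20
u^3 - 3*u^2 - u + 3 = (u - 3)*(u - 1)*(u + 1)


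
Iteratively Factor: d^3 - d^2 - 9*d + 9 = (d + 3)*(d^2 - 4*d + 3) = (d - 1)*(d + 3)*(d - 3)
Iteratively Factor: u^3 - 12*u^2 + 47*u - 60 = (u - 5)*(u^2 - 7*u + 12) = (u - 5)*(u - 3)*(u - 4)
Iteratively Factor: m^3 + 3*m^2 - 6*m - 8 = (m + 4)*(m^2 - m - 2) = (m - 2)*(m + 4)*(m + 1)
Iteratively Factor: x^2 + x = (x)*(x + 1)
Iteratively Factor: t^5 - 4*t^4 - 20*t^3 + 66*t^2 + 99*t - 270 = (t - 5)*(t^4 + t^3 - 15*t^2 - 9*t + 54) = (t - 5)*(t - 3)*(t^3 + 4*t^2 - 3*t - 18) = (t - 5)*(t - 3)*(t + 3)*(t^2 + t - 6) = (t - 5)*(t - 3)*(t - 2)*(t + 3)*(t + 3)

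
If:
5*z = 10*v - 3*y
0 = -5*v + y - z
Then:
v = -8*z/5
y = -7*z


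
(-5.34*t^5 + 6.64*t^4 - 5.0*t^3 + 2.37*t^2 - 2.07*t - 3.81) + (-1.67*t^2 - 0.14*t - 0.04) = -5.34*t^5 + 6.64*t^4 - 5.0*t^3 + 0.7*t^2 - 2.21*t - 3.85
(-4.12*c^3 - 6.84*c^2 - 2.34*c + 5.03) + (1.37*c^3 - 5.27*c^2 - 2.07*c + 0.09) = -2.75*c^3 - 12.11*c^2 - 4.41*c + 5.12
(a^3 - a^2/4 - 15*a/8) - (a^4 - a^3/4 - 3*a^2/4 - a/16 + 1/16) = -a^4 + 5*a^3/4 + a^2/2 - 29*a/16 - 1/16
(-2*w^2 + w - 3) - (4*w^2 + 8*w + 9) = -6*w^2 - 7*w - 12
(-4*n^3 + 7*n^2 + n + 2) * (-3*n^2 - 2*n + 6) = 12*n^5 - 13*n^4 - 41*n^3 + 34*n^2 + 2*n + 12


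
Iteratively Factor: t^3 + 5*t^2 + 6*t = (t + 2)*(t^2 + 3*t) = t*(t + 2)*(t + 3)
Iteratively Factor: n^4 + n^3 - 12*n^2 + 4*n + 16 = (n - 2)*(n^3 + 3*n^2 - 6*n - 8) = (n - 2)^2*(n^2 + 5*n + 4) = (n - 2)^2*(n + 4)*(n + 1)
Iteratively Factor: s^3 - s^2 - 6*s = (s - 3)*(s^2 + 2*s) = (s - 3)*(s + 2)*(s)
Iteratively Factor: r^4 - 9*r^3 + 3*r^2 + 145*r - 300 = (r - 5)*(r^3 - 4*r^2 - 17*r + 60) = (r - 5)*(r - 3)*(r^2 - r - 20) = (r - 5)*(r - 3)*(r + 4)*(r - 5)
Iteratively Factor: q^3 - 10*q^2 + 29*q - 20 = (q - 5)*(q^2 - 5*q + 4) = (q - 5)*(q - 4)*(q - 1)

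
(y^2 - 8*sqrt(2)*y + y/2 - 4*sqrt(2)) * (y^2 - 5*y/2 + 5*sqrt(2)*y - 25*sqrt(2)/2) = y^4 - 3*sqrt(2)*y^3 - 2*y^3 - 325*y^2/4 + 6*sqrt(2)*y^2 + 15*sqrt(2)*y/4 + 160*y + 100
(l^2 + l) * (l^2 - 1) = l^4 + l^3 - l^2 - l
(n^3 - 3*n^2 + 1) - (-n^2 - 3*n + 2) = n^3 - 2*n^2 + 3*n - 1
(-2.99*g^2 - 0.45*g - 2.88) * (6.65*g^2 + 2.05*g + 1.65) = -19.8835*g^4 - 9.122*g^3 - 25.008*g^2 - 6.6465*g - 4.752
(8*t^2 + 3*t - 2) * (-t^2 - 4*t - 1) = -8*t^4 - 35*t^3 - 18*t^2 + 5*t + 2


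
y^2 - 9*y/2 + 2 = (y - 4)*(y - 1/2)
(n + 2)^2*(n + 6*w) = n^3 + 6*n^2*w + 4*n^2 + 24*n*w + 4*n + 24*w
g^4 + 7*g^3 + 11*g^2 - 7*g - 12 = (g - 1)*(g + 1)*(g + 3)*(g + 4)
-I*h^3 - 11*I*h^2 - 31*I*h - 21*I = (h + 3)*(h + 7)*(-I*h - I)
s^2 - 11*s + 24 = (s - 8)*(s - 3)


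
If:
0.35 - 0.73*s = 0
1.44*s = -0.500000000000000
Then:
No Solution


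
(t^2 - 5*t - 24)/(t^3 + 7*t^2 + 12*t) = (t - 8)/(t*(t + 4))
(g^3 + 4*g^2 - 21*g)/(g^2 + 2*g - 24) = g*(g^2 + 4*g - 21)/(g^2 + 2*g - 24)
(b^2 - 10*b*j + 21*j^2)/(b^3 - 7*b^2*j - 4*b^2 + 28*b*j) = (b - 3*j)/(b*(b - 4))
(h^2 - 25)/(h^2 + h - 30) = (h + 5)/(h + 6)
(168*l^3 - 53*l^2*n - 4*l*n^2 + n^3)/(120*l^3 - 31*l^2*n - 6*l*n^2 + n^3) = (7*l + n)/(5*l + n)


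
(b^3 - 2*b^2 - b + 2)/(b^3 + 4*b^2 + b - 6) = (b^2 - b - 2)/(b^2 + 5*b + 6)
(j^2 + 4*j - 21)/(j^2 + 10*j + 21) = (j - 3)/(j + 3)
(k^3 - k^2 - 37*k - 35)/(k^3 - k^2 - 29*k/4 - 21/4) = 4*(k^2 - 2*k - 35)/(4*k^2 - 8*k - 21)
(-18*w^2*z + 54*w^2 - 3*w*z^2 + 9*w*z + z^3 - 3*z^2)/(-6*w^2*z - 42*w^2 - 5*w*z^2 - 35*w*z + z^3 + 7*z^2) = (3*w*z - 9*w + z^2 - 3*z)/(w*z + 7*w + z^2 + 7*z)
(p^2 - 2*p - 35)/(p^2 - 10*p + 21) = (p + 5)/(p - 3)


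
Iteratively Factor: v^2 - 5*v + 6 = (v - 3)*(v - 2)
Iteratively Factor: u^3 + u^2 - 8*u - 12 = (u - 3)*(u^2 + 4*u + 4) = (u - 3)*(u + 2)*(u + 2)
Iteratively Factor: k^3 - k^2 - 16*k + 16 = (k - 1)*(k^2 - 16) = (k - 1)*(k + 4)*(k - 4)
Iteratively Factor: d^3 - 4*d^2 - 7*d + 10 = (d + 2)*(d^2 - 6*d + 5) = (d - 1)*(d + 2)*(d - 5)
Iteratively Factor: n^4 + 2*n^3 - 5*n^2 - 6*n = (n + 1)*(n^3 + n^2 - 6*n) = (n + 1)*(n + 3)*(n^2 - 2*n) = n*(n + 1)*(n + 3)*(n - 2)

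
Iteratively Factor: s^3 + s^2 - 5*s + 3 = (s + 3)*(s^2 - 2*s + 1) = (s - 1)*(s + 3)*(s - 1)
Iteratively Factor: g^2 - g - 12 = (g - 4)*(g + 3)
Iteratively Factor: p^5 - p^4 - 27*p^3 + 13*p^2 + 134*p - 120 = (p - 2)*(p^4 + p^3 - 25*p^2 - 37*p + 60) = (p - 5)*(p - 2)*(p^3 + 6*p^2 + 5*p - 12) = (p - 5)*(p - 2)*(p + 3)*(p^2 + 3*p - 4) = (p - 5)*(p - 2)*(p + 3)*(p + 4)*(p - 1)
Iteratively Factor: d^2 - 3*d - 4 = (d + 1)*(d - 4)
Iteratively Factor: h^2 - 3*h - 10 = (h + 2)*(h - 5)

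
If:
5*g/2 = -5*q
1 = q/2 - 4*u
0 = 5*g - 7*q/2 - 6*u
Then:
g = -4/19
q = 2/19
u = -9/38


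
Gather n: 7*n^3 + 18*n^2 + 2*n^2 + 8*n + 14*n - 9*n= 7*n^3 + 20*n^2 + 13*n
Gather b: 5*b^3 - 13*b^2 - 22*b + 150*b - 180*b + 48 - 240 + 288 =5*b^3 - 13*b^2 - 52*b + 96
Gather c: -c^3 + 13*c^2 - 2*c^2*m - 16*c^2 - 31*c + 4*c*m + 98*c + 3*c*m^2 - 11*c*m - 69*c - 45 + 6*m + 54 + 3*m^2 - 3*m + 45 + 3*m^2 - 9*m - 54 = -c^3 + c^2*(-2*m - 3) + c*(3*m^2 - 7*m - 2) + 6*m^2 - 6*m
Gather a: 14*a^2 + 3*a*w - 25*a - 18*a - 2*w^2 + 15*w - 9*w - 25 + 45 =14*a^2 + a*(3*w - 43) - 2*w^2 + 6*w + 20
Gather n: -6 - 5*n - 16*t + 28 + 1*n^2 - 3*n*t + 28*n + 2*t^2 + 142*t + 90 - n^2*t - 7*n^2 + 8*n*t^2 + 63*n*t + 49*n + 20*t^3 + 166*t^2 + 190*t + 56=n^2*(-t - 6) + n*(8*t^2 + 60*t + 72) + 20*t^3 + 168*t^2 + 316*t + 168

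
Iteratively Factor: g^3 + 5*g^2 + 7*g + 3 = (g + 1)*(g^2 + 4*g + 3) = (g + 1)*(g + 3)*(g + 1)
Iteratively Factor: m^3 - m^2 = (m)*(m^2 - m) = m^2*(m - 1)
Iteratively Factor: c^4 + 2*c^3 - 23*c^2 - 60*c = (c - 5)*(c^3 + 7*c^2 + 12*c) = (c - 5)*(c + 3)*(c^2 + 4*c) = (c - 5)*(c + 3)*(c + 4)*(c)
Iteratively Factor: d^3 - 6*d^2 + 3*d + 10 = (d - 5)*(d^2 - d - 2) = (d - 5)*(d + 1)*(d - 2)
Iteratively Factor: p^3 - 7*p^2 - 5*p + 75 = (p - 5)*(p^2 - 2*p - 15) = (p - 5)^2*(p + 3)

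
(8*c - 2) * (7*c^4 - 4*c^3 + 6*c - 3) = 56*c^5 - 46*c^4 + 8*c^3 + 48*c^2 - 36*c + 6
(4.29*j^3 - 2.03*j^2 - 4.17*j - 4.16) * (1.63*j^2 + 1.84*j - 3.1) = 6.9927*j^5 + 4.5847*j^4 - 23.8313*j^3 - 8.1606*j^2 + 5.2726*j + 12.896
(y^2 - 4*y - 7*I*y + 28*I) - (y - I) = y^2 - 5*y - 7*I*y + 29*I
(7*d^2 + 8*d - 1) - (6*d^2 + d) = d^2 + 7*d - 1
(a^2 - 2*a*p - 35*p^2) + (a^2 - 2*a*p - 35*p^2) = 2*a^2 - 4*a*p - 70*p^2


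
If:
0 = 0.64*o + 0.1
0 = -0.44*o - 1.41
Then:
No Solution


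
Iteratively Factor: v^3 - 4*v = (v + 2)*(v^2 - 2*v) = (v - 2)*(v + 2)*(v)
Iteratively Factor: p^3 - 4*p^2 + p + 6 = (p - 3)*(p^2 - p - 2) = (p - 3)*(p - 2)*(p + 1)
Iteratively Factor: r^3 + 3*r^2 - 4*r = (r - 1)*(r^2 + 4*r) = (r - 1)*(r + 4)*(r)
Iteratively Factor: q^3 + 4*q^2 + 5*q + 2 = (q + 1)*(q^2 + 3*q + 2) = (q + 1)*(q + 2)*(q + 1)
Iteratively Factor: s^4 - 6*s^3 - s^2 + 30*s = (s + 2)*(s^3 - 8*s^2 + 15*s) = s*(s + 2)*(s^2 - 8*s + 15) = s*(s - 5)*(s + 2)*(s - 3)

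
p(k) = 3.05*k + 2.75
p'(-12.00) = 3.05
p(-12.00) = -33.85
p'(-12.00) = 3.05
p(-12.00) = -33.85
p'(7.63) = 3.05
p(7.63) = 26.02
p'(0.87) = 3.05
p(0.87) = 5.40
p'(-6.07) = 3.05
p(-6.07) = -15.76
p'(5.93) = 3.05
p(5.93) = 20.84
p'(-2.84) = 3.05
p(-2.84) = -5.91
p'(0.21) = 3.05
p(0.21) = 3.39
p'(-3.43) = 3.05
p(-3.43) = -7.71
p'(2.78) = 3.05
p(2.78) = 11.23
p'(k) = 3.05000000000000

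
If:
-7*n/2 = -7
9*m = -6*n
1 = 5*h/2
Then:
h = 2/5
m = -4/3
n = 2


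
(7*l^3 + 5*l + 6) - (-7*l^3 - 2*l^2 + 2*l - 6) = 14*l^3 + 2*l^2 + 3*l + 12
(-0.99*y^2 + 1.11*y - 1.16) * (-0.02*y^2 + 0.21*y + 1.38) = 0.0198*y^4 - 0.2301*y^3 - 1.1099*y^2 + 1.2882*y - 1.6008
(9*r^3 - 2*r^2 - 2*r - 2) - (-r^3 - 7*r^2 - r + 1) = 10*r^3 + 5*r^2 - r - 3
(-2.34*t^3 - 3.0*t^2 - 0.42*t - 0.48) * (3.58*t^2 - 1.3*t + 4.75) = -8.3772*t^5 - 7.698*t^4 - 8.7186*t^3 - 15.4224*t^2 - 1.371*t - 2.28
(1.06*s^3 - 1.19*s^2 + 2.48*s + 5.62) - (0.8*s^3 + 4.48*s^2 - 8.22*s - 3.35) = 0.26*s^3 - 5.67*s^2 + 10.7*s + 8.97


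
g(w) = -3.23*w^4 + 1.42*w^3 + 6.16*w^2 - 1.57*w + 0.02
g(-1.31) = -0.06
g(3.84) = -537.08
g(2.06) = -22.83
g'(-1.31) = 18.65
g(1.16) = 2.86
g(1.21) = 2.73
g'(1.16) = -1.71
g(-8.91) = -20858.37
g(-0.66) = 2.72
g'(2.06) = -71.06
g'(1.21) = -3.31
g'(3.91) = -660.58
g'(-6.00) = 2868.59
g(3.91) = -582.00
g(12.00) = -63655.30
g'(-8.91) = 9365.79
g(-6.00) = -4261.60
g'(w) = -12.92*w^3 + 4.26*w^2 + 12.32*w - 1.57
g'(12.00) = -21566.05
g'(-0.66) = -4.13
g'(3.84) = -623.02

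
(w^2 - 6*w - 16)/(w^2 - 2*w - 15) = (-w^2 + 6*w + 16)/(-w^2 + 2*w + 15)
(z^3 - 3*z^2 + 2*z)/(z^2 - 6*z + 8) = z*(z - 1)/(z - 4)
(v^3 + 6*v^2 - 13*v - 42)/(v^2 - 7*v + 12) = (v^2 + 9*v + 14)/(v - 4)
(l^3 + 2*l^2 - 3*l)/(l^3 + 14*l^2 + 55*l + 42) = l*(l^2 + 2*l - 3)/(l^3 + 14*l^2 + 55*l + 42)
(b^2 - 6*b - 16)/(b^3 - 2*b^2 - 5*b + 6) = (b - 8)/(b^2 - 4*b + 3)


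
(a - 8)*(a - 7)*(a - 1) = a^3 - 16*a^2 + 71*a - 56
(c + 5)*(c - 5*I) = c^2 + 5*c - 5*I*c - 25*I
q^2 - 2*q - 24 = (q - 6)*(q + 4)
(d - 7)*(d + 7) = d^2 - 49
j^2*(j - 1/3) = j^3 - j^2/3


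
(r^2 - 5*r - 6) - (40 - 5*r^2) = 6*r^2 - 5*r - 46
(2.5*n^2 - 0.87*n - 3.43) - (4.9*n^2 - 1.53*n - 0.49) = -2.4*n^2 + 0.66*n - 2.94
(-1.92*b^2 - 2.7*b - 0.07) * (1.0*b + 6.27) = -1.92*b^3 - 14.7384*b^2 - 16.999*b - 0.4389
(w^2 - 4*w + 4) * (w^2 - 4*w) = w^4 - 8*w^3 + 20*w^2 - 16*w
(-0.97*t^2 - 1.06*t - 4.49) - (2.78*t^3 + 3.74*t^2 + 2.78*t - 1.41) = -2.78*t^3 - 4.71*t^2 - 3.84*t - 3.08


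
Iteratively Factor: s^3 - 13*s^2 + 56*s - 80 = (s - 5)*(s^2 - 8*s + 16) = (s - 5)*(s - 4)*(s - 4)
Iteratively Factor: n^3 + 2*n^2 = (n)*(n^2 + 2*n) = n*(n + 2)*(n)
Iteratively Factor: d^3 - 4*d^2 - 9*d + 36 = (d + 3)*(d^2 - 7*d + 12) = (d - 4)*(d + 3)*(d - 3)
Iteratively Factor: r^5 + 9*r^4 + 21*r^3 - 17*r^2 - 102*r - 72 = (r - 2)*(r^4 + 11*r^3 + 43*r^2 + 69*r + 36) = (r - 2)*(r + 1)*(r^3 + 10*r^2 + 33*r + 36) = (r - 2)*(r + 1)*(r + 3)*(r^2 + 7*r + 12) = (r - 2)*(r + 1)*(r + 3)*(r + 4)*(r + 3)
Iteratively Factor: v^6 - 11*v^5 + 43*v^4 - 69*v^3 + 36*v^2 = (v - 1)*(v^5 - 10*v^4 + 33*v^3 - 36*v^2) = v*(v - 1)*(v^4 - 10*v^3 + 33*v^2 - 36*v) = v*(v - 3)*(v - 1)*(v^3 - 7*v^2 + 12*v) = v*(v - 3)^2*(v - 1)*(v^2 - 4*v) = v*(v - 4)*(v - 3)^2*(v - 1)*(v)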